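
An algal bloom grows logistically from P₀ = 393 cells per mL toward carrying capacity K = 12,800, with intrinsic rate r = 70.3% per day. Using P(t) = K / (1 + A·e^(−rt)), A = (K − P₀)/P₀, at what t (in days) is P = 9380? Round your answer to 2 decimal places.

t ≈ 6.35 days

A = (12800 − 393)/393 = 31.56997
9380 = 12800/(1 + 31.56997·e^(−0.703t)) → 1 + 31.56997·e^(−0.703t) = 1.36461
e^(−0.703t) = 0.011549 → t = ln(86.58666)/0.703 = 4.46115/0.703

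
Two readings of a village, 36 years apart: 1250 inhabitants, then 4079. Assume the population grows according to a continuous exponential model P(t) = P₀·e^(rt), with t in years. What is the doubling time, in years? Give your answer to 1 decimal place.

r = ln(4079/1250) / 36 = ln(3.2632) / 36 ≈ 0.032853 per year
doubling time = ln 2 / |r| = 0.69315 / 0.032853

doubling time ≈ 21.1 years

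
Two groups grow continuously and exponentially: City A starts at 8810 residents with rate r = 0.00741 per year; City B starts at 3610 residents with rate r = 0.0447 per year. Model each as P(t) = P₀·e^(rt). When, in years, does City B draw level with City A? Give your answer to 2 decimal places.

8810·e^(0.00741t) = 3610·e^(0.0447t)
8810/3610 = e^((0.0447 − 0.00741)t) → ln(2.44044) = 0.03729·t
t = 0.89218 / 0.03729

t ≈ 23.93 years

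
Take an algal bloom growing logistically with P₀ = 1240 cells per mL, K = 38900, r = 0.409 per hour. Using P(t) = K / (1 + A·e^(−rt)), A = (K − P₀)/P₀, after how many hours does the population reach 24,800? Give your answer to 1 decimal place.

A = (38900 − 1240)/1240 = 30.37097
24800 = 38900/(1 + 30.37097·e^(−0.409t)) → 1 + 30.37097·e^(−0.409t) = 1.56855
e^(−0.409t) = 0.01872 → t = ln(53.41844)/0.409 = 3.97816/0.409

t ≈ 9.7 hours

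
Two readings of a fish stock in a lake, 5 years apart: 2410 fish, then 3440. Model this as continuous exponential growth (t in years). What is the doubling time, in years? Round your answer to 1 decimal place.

doubling time ≈ 9.7 years

r = ln(3440/2410) / 5 = ln(1.42739) / 5 ≈ 0.071169 per year
doubling time = ln 2 / |r| = 0.69315 / 0.071169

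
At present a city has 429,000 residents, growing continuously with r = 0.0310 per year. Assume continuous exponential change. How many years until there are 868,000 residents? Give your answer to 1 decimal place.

868000 = 429000 · e^(0.031·t)
t = ln(868000/429000) / 0.031 = ln(2.02331) / 0.031 = 0.70473 / 0.031

t ≈ 22.7 years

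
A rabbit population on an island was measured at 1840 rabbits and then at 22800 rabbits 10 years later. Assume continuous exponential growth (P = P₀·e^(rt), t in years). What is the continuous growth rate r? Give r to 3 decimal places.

22800 = 1840 · e^(r·10)
e^(10r) = 22800/1840 = 12.3913
r = ln(12.3913) / 10 = 2.51699 / 10

r ≈ 0.252 per year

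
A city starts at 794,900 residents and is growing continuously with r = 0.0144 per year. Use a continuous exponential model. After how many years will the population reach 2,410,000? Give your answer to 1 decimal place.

2410000 = 794900 · e^(0.0144·t)
t = ln(2410000/794900) / 0.0144 = ln(3.03183) / 0.0144 = 1.10917 / 0.0144

t ≈ 77.0 years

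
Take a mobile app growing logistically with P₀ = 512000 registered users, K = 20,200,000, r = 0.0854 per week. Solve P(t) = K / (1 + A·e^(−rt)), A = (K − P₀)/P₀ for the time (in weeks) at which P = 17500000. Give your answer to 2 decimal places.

A = (20200000 − 512000)/512000 = 38.45312
17500000 = 20200000/(1 + 38.45312·e^(−0.0854t)) → 1 + 38.45312·e^(−0.0854t) = 1.15429
e^(−0.0854t) = 0.004012 → t = ln(249.23322)/0.0854 = 5.51839/0.0854

t ≈ 64.62 weeks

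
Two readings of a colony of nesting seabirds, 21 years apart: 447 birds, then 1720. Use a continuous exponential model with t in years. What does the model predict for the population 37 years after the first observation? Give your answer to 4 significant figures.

r = ln(1720/447) / 21 ≈ 0.064168 per year
P(37) = 447 · e^(0.064168·37) = 447 · 10.74245 ≈ 4801.88

≈ 4,802 birds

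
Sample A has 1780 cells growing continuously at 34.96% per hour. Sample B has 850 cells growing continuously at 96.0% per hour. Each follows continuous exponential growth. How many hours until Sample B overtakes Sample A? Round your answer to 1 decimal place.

1780·e^(0.3496t) = 850·e^(0.96t)
1780/850 = e^((0.96 − 0.3496)t) → ln(2.09412) = 0.6104·t
t = 0.73913 / 0.6104

t ≈ 1.2 hours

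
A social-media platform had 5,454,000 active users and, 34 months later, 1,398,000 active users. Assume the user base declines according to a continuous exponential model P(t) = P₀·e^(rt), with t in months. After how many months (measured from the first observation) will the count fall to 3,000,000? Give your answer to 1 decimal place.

t ≈ 14.9 months

r = ln(1398000/5454000) / 34 ≈ -0.040038 per month
t = ln(3000000/5454000) / r = -0.59774 / -0.040038 ≈ 14.929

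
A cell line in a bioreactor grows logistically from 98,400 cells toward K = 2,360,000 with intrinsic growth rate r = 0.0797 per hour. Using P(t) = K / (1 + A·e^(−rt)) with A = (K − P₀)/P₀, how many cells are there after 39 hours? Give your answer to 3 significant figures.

A = (2360000 − 98400)/98400 = 22.98374
P(39) = 2360000 / (1 + 22.98374·e^(−0.0797·39)) = 2360000 / (1 + 22.98374·0.044677)
= 2360000 / 2.02684 ≈ 1164373.58

≈ 1,160,000 cells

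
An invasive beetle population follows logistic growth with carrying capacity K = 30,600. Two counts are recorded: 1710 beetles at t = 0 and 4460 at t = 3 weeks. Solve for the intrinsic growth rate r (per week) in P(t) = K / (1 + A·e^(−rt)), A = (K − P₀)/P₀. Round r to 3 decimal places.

A = (30600 − 1710)/1710 = 16.89474
4460 = 30600/(1 + 16.89474·e^(−r·3)) → e^(−3r) = (6.86099 − 1)/16.89474 = 0.346912
r = −ln(0.346912)/3 = 1.05868/3

r ≈ 0.353 per week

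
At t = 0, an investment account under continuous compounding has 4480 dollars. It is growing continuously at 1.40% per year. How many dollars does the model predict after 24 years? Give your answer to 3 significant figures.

P(24) = 4480 · e^(0.014·24) = 4480 · e^(0.336)
= 4480 · 1.39934 ≈ 6269.04

≈ 6,270 dollars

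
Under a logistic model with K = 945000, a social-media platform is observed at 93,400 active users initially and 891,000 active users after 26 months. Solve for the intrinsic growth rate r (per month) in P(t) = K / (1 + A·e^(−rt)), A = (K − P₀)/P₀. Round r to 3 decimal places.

A = (945000 − 93400)/93400 = 9.11777
891000 = 945000/(1 + 9.11777·e^(−r·26)) → e^(−26r) = (1.06061 − 1)/9.11777 = 0.006647
r = −ln(0.006647)/26 = 5.01359/26

r ≈ 0.193 per month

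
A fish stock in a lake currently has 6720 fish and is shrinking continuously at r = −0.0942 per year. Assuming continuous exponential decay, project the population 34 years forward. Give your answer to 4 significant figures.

≈ 273.2 fish

P(34) = 6720 · e^(-0.0942·34) = 6720 · e^(-3.2028)
= 6720 · 0.04065 ≈ 273.16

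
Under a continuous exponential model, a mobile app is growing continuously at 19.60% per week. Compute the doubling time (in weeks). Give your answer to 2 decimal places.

doubling time = ln(2) / |r| = 0.69315 / 0.196

doubling time ≈ 3.54 weeks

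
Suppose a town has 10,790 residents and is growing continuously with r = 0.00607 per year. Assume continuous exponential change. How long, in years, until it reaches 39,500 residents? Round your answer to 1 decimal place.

39500 = 10790 · e^(0.00607·t)
t = ln(39500/10790) / 0.00607 = ln(3.6608) / 0.00607 = 1.29768 / 0.00607

t ≈ 213.8 years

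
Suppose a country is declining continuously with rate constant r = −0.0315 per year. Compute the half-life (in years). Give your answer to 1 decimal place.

half-life ≈ 22.0 years

half-life = ln(2) / |r| = 0.69315 / 0.0315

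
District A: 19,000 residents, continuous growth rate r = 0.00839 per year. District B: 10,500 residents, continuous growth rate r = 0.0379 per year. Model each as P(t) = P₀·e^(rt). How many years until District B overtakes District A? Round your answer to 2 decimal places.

t ≈ 20.10 years

19000·e^(0.00839t) = 10500·e^(0.0379t)
19000/10500 = e^((0.0379 − 0.00839)t) → ln(1.80952) = 0.02951·t
t = 0.59306 / 0.02951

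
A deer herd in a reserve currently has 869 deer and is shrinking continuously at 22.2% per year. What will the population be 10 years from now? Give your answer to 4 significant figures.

≈ 94.38 deer

P(10) = 869 · e^(-0.222·10) = 869 · e^(-2.22)
= 869 · 0.10861 ≈ 94.38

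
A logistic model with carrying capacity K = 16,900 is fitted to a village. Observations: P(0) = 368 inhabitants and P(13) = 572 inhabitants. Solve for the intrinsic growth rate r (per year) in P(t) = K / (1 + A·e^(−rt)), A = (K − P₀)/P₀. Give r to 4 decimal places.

r ≈ 0.0349 per year

A = (16900 − 368)/368 = 44.92391
572 = 16900/(1 + 44.92391·e^(−r·13)) → e^(−13r) = (29.54545 − 1)/44.92391 = 0.635418
r = −ln(0.635418)/13 = 0.45347/13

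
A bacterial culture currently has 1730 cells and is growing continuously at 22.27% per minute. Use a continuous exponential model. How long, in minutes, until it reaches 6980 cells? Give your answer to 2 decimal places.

6980 = 1730 · e^(0.2227·t)
t = ln(6980/1730) / 0.2227 = ln(4.03468) / 0.2227 = 1.39493 / 0.2227

t ≈ 6.26 minutes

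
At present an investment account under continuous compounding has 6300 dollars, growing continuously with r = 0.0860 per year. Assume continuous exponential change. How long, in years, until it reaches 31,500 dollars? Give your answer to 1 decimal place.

t ≈ 18.7 years

31500 = 6300 · e^(0.086·t)
t = ln(31500/6300) / 0.086 = ln(5) / 0.086 = 1.60944 / 0.086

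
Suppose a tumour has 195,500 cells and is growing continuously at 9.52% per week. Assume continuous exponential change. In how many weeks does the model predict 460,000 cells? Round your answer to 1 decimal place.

460000 = 195500 · e^(0.0952·t)
t = ln(460000/195500) / 0.0952 = ln(2.35294) / 0.0952 = 0.85567 / 0.0952

t ≈ 9.0 weeks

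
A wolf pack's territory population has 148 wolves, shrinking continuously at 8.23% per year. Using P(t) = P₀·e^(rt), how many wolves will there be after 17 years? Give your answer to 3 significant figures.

P(17) = 148 · e^(-0.0823·17) = 148 · e^(-1.3991)
= 148 · 0.24682 ≈ 36.53

≈ 36.5 wolves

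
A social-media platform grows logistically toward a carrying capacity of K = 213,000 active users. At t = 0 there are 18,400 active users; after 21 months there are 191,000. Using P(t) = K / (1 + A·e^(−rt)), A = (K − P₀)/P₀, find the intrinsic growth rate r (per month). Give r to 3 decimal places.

r ≈ 0.215 per month

A = (213000 − 18400)/18400 = 10.57609
191000 = 213000/(1 + 10.57609·e^(−r·21)) → e^(−21r) = (1.11518 − 1)/10.57609 = 0.010891
r = −ln(0.010891)/21 = 4.51983/21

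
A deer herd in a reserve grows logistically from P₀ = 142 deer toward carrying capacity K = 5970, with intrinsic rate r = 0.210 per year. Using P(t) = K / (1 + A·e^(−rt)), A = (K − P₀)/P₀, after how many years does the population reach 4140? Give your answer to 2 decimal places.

A = (5970 − 142)/142 = 41.04225
4140 = 5970/(1 + 41.04225·e^(−0.21t)) → 1 + 41.04225·e^(−0.21t) = 1.44203
e^(−0.21t) = 0.01077 → t = ln(92.84969)/0.21 = 4.53098/0.21

t ≈ 21.58 years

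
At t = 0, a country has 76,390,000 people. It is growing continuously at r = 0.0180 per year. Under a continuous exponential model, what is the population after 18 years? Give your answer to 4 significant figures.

≈ 105,600,000 people

P(18) = 76390000 · e^(0.018·18) = 76390000 · e^(0.324)
= 76390000 · 1.38265 ≈ 105620427.79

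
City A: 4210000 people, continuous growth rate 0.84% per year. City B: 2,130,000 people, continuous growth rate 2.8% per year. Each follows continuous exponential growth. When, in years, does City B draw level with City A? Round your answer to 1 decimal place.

4210000·e^(0.0084t) = 2130000·e^(0.028t)
4210000/2130000 = e^((0.028 − 0.0084)t) → ln(1.97653) = 0.0196·t
t = 0.68134 / 0.0196

t ≈ 34.8 years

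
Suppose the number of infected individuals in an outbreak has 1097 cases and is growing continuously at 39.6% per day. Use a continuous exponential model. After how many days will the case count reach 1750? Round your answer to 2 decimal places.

1750 = 1097 · e^(0.396·t)
t = ln(1750/1097) / 0.396 = ln(1.59526) / 0.396 = 0.46704 / 0.396

t ≈ 1.18 days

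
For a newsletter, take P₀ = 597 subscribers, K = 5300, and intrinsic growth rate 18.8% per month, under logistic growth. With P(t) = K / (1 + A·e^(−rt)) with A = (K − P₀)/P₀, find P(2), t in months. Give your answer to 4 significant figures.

A = (5300 − 597)/597 = 7.87772
P(2) = 5300 / (1 + 7.87772·e^(−0.188·2)) = 5300 / (1 + 7.87772·0.686602)
= 5300 / 6.40886 ≈ 826.98

≈ 827.0 subscribers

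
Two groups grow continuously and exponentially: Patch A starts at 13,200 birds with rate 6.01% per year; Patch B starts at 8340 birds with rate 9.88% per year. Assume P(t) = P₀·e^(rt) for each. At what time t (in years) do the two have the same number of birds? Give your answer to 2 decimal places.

t ≈ 11.86 years

13200·e^(0.0601t) = 8340·e^(0.0988t)
13200/8340 = e^((0.0988 − 0.0601)t) → ln(1.58273) = 0.0387·t
t = 0.45915 / 0.0387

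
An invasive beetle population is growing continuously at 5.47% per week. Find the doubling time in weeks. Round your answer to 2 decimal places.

doubling time ≈ 12.67 weeks

doubling time = ln(2) / |r| = 0.69315 / 0.0547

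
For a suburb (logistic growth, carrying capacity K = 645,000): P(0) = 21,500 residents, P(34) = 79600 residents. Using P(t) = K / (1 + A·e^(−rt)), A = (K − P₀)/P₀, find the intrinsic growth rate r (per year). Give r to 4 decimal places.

r ≈ 0.0414 per year

A = (645000 − 21500)/21500 = 29
79600 = 645000/(1 + 29·e^(−r·34)) → e^(−34r) = (8.10302 − 1)/29 = 0.244932
r = −ln(0.244932)/34 = 1.40678/34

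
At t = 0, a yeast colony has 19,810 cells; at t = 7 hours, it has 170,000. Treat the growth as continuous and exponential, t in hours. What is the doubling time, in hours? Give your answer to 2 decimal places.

doubling time ≈ 2.26 hours

r = ln(170000/19810) / 7 = ln(8.58152) / 7 ≈ 0.307087 per hour
doubling time = ln 2 / |r| = 0.69315 / 0.307087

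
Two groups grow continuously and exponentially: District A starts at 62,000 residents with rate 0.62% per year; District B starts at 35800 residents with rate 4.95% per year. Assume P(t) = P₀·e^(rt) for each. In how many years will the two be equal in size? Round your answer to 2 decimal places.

62000·e^(0.0062t) = 35800·e^(0.0495t)
62000/35800 = e^((0.0495 − 0.0062)t) → ln(1.73184) = 0.0433·t
t = 0.54919 / 0.0433

t ≈ 12.68 years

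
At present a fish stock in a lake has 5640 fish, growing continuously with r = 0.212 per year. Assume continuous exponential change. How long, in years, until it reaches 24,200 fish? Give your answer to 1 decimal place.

t ≈ 6.9 years

24200 = 5640 · e^(0.212·t)
t = ln(24200/5640) / 0.212 = ln(4.29078) / 0.212 = 1.45647 / 0.212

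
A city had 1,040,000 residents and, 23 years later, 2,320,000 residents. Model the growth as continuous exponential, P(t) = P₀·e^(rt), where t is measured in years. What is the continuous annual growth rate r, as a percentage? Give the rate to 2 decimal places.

r ≈ 3.49% per year

2320000 = 1040000 · e^(r·23)
e^(23r) = 2320000/1040000 = 2.23077
r = ln(2.23077) / 23 = 0.80235 / 23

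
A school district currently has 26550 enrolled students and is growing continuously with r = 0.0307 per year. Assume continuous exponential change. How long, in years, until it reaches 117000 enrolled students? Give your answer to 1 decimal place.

t ≈ 48.3 years

117000 = 26550 · e^(0.0307·t)
t = ln(117000/26550) / 0.0307 = ln(4.40678) / 0.0307 = 1.48314 / 0.0307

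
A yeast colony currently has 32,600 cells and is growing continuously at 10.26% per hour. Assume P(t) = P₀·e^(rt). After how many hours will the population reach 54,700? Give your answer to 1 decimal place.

54700 = 32600 · e^(0.1026·t)
t = ln(54700/32600) / 0.1026 = ln(1.67791) / 0.1026 = 0.51755 / 0.1026

t ≈ 5.0 hours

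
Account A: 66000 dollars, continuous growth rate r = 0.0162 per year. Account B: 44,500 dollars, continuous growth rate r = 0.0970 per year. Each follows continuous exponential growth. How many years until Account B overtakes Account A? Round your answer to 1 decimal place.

t ≈ 4.9 years

66000·e^(0.0162t) = 44500·e^(0.097t)
66000/44500 = e^((0.097 − 0.0162)t) → ln(1.48315) = 0.0808·t
t = 0.39417 / 0.0808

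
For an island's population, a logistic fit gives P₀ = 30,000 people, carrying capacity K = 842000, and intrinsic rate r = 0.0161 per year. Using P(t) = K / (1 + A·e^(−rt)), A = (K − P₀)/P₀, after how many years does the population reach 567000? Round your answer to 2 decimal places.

A = (842000 − 30000)/30000 = 27.06667
567000 = 842000/(1 + 27.06667·e^(−0.0161t)) → 1 + 27.06667·e^(−0.0161t) = 1.48501
e^(−0.0161t) = 0.017919 → t = ln(55.80655)/0.0161 = 4.02189/0.0161

t ≈ 249.81 years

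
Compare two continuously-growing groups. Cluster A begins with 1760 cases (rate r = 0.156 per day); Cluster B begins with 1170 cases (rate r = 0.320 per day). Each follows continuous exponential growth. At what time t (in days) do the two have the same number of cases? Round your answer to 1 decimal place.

t ≈ 2.5 days

1760·e^(0.156t) = 1170·e^(0.32t)
1760/1170 = e^((0.32 − 0.156)t) → ln(1.50427) = 0.164·t
t = 0.40831 / 0.164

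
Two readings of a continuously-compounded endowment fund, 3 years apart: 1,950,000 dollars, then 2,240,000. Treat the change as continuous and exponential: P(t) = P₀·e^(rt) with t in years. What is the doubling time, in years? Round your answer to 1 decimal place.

doubling time ≈ 15.0 years

r = ln(2240000/1950000) / 3 = ln(1.14872) / 3 ≈ 0.046215 per year
doubling time = ln 2 / |r| = 0.69315 / 0.046215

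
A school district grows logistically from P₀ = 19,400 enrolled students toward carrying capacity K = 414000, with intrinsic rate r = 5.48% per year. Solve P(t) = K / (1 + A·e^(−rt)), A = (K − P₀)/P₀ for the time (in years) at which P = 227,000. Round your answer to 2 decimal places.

t ≈ 58.51 years

A = (414000 − 19400)/19400 = 20.34021
227000 = 414000/(1 + 20.34021·e^(−0.0548t)) → 1 + 20.34021·e^(−0.0548t) = 1.82379
e^(−0.0548t) = 0.040501 → t = ln(24.69105)/0.0548 = 3.20644/0.0548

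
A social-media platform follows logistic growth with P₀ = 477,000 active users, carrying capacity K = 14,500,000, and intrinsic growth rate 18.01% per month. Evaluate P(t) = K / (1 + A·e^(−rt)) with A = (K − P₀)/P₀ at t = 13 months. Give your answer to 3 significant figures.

≈ 3,790,000 active users

A = (14500000 − 477000)/477000 = 29.39832
P(13) = 14500000 / (1 + 29.39832·e^(−0.1801·13)) = 14500000 / (1 + 29.39832·0.096202)
= 14500000 / 3.82819 ≈ 3787688.84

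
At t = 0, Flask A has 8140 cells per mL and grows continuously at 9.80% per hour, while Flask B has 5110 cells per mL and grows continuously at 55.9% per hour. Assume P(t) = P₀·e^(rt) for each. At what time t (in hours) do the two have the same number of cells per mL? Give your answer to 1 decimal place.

8140·e^(0.098t) = 5110·e^(0.559t)
8140/5110 = e^((0.559 − 0.098)t) → ln(1.59295) = 0.461·t
t = 0.46559 / 0.461

t ≈ 1.0 hours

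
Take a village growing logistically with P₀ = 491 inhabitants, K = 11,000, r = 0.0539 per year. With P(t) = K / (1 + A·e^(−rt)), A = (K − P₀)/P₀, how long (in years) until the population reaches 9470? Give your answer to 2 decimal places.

t ≈ 90.66 years

A = (11000 − 491)/491 = 21.40326
9470 = 11000/(1 + 21.40326·e^(−0.0539t)) → 1 + 21.40326·e^(−0.0539t) = 1.16156
e^(−0.0539t) = 0.007549 → t = ln(132.47638)/0.0539 = 4.8864/0.0539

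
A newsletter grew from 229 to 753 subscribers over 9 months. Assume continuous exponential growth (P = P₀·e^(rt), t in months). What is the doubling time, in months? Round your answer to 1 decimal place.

doubling time ≈ 5.2 months

r = ln(753/229) / 9 = ln(3.28821) / 9 ≈ 0.13226 per month
doubling time = ln 2 / |r| = 0.69315 / 0.13226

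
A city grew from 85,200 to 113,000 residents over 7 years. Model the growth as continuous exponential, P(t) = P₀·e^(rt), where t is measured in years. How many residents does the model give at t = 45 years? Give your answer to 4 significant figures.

≈ 523,400 residents

r = ln(113000/85200) / 7 ≈ 0.040341 per year
P(45) = 85200 · e^(0.040341·45) = 85200 · 6.14317 ≈ 523398.16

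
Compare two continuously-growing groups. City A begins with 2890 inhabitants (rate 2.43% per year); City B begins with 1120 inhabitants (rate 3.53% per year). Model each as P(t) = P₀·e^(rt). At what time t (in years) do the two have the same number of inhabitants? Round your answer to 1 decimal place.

t ≈ 86.2 years

2890·e^(0.0243t) = 1120·e^(0.0353t)
2890/1120 = e^((0.0353 − 0.0243)t) → ln(2.58036) = 0.011·t
t = 0.94793 / 0.011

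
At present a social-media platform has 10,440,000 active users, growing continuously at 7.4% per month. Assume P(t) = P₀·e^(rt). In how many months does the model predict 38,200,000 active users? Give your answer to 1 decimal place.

t ≈ 17.5 months

38200000 = 10440000 · e^(0.074·t)
t = ln(38200000/10440000) / 0.074 = ln(3.659) / 0.074 = 1.29719 / 0.074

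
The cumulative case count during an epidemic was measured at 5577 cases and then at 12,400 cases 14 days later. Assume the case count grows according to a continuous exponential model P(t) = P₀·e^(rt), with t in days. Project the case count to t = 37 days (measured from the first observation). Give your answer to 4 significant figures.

≈ 46,080 cases

r = ln(12400/5577) / 14 ≈ 0.057075 per day
P(37) = 5577 · e^(0.057075·37) = 5577 · 8.2628 ≈ 46081.61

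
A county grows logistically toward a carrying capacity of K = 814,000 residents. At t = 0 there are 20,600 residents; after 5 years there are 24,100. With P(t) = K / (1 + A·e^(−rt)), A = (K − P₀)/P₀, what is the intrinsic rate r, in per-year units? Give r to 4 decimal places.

A = (814000 − 20600)/20600 = 38.51456
24100 = 814000/(1 + 38.51456·e^(−r·5)) → e^(−5r) = (33.77593 − 1)/38.51456 = 0.851001
r = −ln(0.851001)/5 = 0.16134/5

r ≈ 0.0323 per year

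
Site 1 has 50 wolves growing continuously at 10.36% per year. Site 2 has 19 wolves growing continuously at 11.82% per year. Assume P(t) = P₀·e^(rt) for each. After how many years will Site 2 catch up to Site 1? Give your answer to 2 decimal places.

50·e^(0.1036t) = 19·e^(0.1182t)
50/19 = e^((0.1182 − 0.1036)t) → ln(2.63158) = 0.0146·t
t = 0.96758 / 0.0146

t ≈ 66.27 years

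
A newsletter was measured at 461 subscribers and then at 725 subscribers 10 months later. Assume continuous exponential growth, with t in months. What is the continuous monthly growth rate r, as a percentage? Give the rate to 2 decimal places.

725 = 461 · e^(r·10)
e^(10r) = 725/461 = 1.57267
r = ln(1.57267) / 10 = 0.45277 / 10

r ≈ 4.53% per month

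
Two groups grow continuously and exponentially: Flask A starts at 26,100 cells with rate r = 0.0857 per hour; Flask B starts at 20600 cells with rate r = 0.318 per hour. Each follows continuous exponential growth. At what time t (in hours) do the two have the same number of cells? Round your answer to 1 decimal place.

t ≈ 1.0 hours

26100·e^(0.0857t) = 20600·e^(0.318t)
26100/20600 = e^((0.318 − 0.0857)t) → ln(1.26699) = 0.2323·t
t = 0.23664 / 0.2323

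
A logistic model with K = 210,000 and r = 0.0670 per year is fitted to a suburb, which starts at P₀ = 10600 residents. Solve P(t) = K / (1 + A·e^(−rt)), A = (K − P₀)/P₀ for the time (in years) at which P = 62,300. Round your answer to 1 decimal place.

t ≈ 30.9 years

A = (210000 − 10600)/10600 = 18.81132
62300 = 210000/(1 + 18.81132·e^(−0.067t)) → 1 + 18.81132·e^(−0.067t) = 3.37079
e^(−0.067t) = 0.12603 → t = ln(7.93463)/0.067 = 2.07124/0.067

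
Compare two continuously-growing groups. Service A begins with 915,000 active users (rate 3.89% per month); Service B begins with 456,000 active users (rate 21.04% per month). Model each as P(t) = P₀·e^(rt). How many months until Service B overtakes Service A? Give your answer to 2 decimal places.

t ≈ 4.06 months

915000·e^(0.0389t) = 456000·e^(0.2104t)
915000/456000 = e^((0.2104 − 0.0389)t) → ln(2.00658) = 0.1715·t
t = 0.69643 / 0.1715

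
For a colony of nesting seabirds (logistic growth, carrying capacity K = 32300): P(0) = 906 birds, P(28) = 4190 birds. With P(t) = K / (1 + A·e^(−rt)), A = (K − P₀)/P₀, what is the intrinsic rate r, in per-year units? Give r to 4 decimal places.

r ≈ 0.0586 per year

A = (32300 − 906)/906 = 34.65121
4190 = 32300/(1 + 34.65121·e^(−r·28)) → e^(−28r) = (7.70883 − 1)/34.65121 = 0.19361
r = −ln(0.19361)/28 = 1.64191/28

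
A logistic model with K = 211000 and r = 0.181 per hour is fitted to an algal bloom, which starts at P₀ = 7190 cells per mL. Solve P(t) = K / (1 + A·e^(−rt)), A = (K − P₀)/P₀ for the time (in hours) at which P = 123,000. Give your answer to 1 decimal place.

A = (211000 − 7190)/7190 = 28.34631
123000 = 211000/(1 + 28.34631·e^(−0.181t)) → 1 + 28.34631·e^(−0.181t) = 1.71545
e^(−0.181t) = 0.02524 → t = ln(39.62042)/0.181 = 3.67934/0.181

t ≈ 20.3 hours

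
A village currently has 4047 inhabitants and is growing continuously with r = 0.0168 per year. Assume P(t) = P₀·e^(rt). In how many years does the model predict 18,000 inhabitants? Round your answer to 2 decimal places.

t ≈ 88.83 years

18000 = 4047 · e^(0.0168·t)
t = ln(18000/4047) / 0.0168 = ln(4.44774) / 0.0168 = 1.4924 / 0.0168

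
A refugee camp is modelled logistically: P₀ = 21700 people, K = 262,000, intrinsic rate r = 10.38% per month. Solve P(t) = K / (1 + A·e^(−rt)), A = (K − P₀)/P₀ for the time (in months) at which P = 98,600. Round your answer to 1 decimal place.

t ≈ 18.3 months

A = (262000 − 21700)/21700 = 11.07373
98600 = 262000/(1 + 11.07373·e^(−0.1038t)) → 1 + 11.07373·e^(−0.1038t) = 2.6572
e^(−0.1038t) = 0.149652 → t = ln(6.68219)/0.1038 = 1.89945/0.1038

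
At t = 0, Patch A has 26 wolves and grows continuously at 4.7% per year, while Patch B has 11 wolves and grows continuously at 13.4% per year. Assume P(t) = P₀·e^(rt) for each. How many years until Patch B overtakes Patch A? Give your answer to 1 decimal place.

t ≈ 9.9 years

26·e^(0.047t) = 11·e^(0.134t)
26/11 = e^((0.134 − 0.047)t) → ln(2.36364) = 0.087·t
t = 0.8602 / 0.087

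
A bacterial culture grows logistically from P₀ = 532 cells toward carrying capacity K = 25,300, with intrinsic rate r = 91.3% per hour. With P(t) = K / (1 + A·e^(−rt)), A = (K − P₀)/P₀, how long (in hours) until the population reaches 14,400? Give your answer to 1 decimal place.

t ≈ 4.5 hours

A = (25300 − 532)/532 = 46.55639
14400 = 25300/(1 + 46.55639·e^(−0.913t)) → 1 + 46.55639·e^(−0.913t) = 1.75694
e^(−0.913t) = 0.016259 → t = ln(61.50569)/0.913 = 4.11913/0.913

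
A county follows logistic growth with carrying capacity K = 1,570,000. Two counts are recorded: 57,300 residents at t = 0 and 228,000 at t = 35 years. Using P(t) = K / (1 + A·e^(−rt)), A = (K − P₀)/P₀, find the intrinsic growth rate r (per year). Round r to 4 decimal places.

r ≈ 0.0429 per year

A = (1570000 − 57300)/57300 = 26.39965
228000 = 1570000/(1 + 26.39965·e^(−r·35)) → e^(−35r) = (6.88596 − 1)/26.39965 = 0.222956
r = −ln(0.222956)/35 = 1.50078/35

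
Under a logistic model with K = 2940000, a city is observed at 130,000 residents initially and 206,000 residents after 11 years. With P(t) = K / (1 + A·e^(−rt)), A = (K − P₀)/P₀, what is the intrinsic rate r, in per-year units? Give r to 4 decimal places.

r ≈ 0.0443 per year

A = (2940000 − 130000)/130000 = 21.61538
206000 = 2940000/(1 + 21.61538·e^(−r·11)) → e^(−11r) = (14.27184 − 1)/21.61538 = 0.614
r = −ln(0.614)/11 = 0.48776/11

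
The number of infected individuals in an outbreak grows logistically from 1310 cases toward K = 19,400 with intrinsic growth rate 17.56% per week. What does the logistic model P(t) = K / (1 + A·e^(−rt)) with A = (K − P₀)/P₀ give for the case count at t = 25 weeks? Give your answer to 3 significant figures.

A = (19400 − 1310)/1310 = 13.80916
P(25) = 19400 / (1 + 13.80916·e^(−0.1756·25)) = 19400 / (1 + 13.80916·0.012401)
= 19400 / 1.17124 ≈ 16563.59

≈ 16,600 cases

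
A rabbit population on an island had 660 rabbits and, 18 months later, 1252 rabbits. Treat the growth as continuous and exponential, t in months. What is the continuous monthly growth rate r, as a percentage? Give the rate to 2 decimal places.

r ≈ 3.56% per month

1252 = 660 · e^(r·18)
e^(18r) = 1252/660 = 1.89697
r = ln(1.89697) / 18 = 0.64026 / 18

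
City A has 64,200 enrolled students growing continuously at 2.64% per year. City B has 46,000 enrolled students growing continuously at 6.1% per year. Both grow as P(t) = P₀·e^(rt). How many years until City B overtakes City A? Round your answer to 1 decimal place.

t ≈ 9.6 years

64200·e^(0.0264t) = 46000·e^(0.061t)
64200/46000 = e^((0.061 − 0.0264)t) → ln(1.39565) = 0.0346·t
t = 0.33336 / 0.0346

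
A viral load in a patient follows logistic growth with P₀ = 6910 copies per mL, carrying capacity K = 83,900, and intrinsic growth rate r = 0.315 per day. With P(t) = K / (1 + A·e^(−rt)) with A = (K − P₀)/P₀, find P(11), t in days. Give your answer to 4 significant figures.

A = (83900 − 6910)/6910 = 11.14182
P(11) = 83900 / (1 + 11.14182·e^(−0.315·11)) = 83900 / (1 + 11.14182·0.031273)
= 83900 / 1.34844 ≈ 62220.13

≈ 62,220 copies per mL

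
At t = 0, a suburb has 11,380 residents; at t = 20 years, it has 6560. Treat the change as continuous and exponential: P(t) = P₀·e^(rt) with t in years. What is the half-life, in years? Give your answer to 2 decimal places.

half-life ≈ 25.17 years

r = ln(6560/11380) / 20 = ln(0.57645) / 20 ≈ -0.027543 per year
half-life = ln 2 / |r| = 0.69315 / 0.027543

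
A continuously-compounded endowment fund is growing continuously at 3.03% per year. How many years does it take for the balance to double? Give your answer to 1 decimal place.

doubling time = ln(2) / |r| = 0.69315 / 0.0303

doubling time ≈ 22.9 years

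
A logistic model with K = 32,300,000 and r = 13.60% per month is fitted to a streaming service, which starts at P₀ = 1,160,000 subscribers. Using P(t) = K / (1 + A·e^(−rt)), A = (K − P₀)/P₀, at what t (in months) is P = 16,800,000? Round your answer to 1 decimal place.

t ≈ 24.8 months

A = (32300000 − 1160000)/1160000 = 26.84483
16800000 = 32300000/(1 + 26.84483·e^(−0.136t)) → 1 + 26.84483·e^(−0.136t) = 1.92262
e^(−0.136t) = 0.034369 → t = ln(29.09633)/0.136 = 3.37061/0.136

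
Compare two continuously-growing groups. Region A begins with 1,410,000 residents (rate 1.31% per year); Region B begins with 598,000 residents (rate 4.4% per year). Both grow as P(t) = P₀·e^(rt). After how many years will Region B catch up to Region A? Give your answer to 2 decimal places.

t ≈ 27.76 years

1410000·e^(0.0131t) = 598000·e^(0.044t)
1410000/598000 = e^((0.044 − 0.0131)t) → ln(2.35786) = 0.0309·t
t = 0.85775 / 0.0309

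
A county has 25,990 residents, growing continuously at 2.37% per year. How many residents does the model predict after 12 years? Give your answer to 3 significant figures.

≈ 34,500 residents

P(12) = 25990 · e^(0.0237·12) = 25990 · e^(0.2844)
= 25990 · 1.32896 ≈ 34539.79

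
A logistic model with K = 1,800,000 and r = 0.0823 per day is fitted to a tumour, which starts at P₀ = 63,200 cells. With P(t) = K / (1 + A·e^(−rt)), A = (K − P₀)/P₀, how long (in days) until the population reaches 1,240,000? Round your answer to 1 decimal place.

A = (1800000 − 63200)/63200 = 27.48101
1240000 = 1800000/(1 + 27.48101·e^(−0.0823t)) → 1 + 27.48101·e^(−0.0823t) = 1.45161
e^(−0.0823t) = 0.016434 → t = ln(60.85081)/0.0823 = 4.10843/0.0823

t ≈ 49.9 days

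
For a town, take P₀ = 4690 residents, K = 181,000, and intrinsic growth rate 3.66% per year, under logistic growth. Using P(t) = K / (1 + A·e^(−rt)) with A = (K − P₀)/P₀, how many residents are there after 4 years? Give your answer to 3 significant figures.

A = (181000 − 4690)/4690 = 37.59275
P(4) = 181000 / (1 + 37.59275·e^(−0.0366·4)) = 181000 / (1 + 37.59275·0.863812)
= 181000 / 33.47307 ≈ 5407.33

≈ 5,410 residents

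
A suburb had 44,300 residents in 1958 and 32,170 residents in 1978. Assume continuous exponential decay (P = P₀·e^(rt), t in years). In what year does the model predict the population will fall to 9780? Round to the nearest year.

r = ln(32170/44300) / 20 = -0.31995/20 ≈ -0.015998 per year
t = ln(9780/44300) / r = -1.51065/-0.015998 ≈ 94.43 years after 1958

year 2052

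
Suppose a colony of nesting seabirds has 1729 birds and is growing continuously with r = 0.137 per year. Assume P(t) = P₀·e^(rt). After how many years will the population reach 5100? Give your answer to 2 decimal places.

t ≈ 7.90 years

5100 = 1729 · e^(0.137·t)
t = ln(5100/1729) / 0.137 = ln(2.94968) / 0.137 = 1.0817 / 0.137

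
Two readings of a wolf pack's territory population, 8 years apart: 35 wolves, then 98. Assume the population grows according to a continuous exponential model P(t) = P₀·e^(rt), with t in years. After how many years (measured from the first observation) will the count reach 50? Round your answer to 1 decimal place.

t ≈ 2.8 years

r = ln(98/35) / 8 ≈ 0.128702 per year
t = ln(50/35) / r = 0.35667 / 0.128702 ≈ 2.771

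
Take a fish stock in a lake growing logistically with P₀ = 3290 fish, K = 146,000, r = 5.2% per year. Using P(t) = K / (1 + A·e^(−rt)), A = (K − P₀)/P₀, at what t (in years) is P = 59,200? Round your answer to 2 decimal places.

t ≈ 65.14 years

A = (146000 − 3290)/3290 = 43.3769
59200 = 146000/(1 + 43.3769·e^(−0.052t)) → 1 + 43.3769·e^(−0.052t) = 2.46622
e^(−0.052t) = 0.033802 → t = ln(29.58424)/0.052 = 3.38724/0.052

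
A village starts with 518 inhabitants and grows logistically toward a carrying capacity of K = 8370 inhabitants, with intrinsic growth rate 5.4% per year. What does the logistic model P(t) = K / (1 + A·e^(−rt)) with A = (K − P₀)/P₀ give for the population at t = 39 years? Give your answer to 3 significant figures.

A = (8370 − 518)/518 = 15.1583
P(39) = 8370 / (1 + 15.1583·e^(−0.054·39)) = 8370 / (1 + 15.1583·0.121724)
= 8370 / 2.84513 ≈ 2941.87

≈ 2,940 inhabitants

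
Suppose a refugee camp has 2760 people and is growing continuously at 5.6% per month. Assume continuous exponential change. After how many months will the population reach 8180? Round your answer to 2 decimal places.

8180 = 2760 · e^(0.056·t)
t = ln(8180/2760) / 0.056 = ln(2.96377) / 0.056 = 1.08646 / 0.056

t ≈ 19.40 months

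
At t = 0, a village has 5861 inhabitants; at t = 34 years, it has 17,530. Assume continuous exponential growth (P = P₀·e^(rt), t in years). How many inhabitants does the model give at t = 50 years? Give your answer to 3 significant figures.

≈ 29,400 inhabitants

r = ln(17530/5861) / 34 ≈ 0.032223 per year
P(50) = 5861 · e^(0.032223·50) = 5861 · 5.00865 ≈ 29355.71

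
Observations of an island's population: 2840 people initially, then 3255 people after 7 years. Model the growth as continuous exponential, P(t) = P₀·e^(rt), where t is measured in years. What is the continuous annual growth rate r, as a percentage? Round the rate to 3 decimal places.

3255 = 2840 · e^(r·7)
e^(7r) = 3255/2840 = 1.14613
r = ln(1.14613) / 7 = 0.13639 / 7

r ≈ 1.948% per year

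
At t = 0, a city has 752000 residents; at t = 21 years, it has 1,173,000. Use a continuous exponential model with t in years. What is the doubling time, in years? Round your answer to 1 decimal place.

r = ln(1173000/752000) / 21 = ln(1.55984) / 21 ≈ 0.021171 per year
doubling time = ln 2 / |r| = 0.69315 / 0.021171

doubling time ≈ 32.7 years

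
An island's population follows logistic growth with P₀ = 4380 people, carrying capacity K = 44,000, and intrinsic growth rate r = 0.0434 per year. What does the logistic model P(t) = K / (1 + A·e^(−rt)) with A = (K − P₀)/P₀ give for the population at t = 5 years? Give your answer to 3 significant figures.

≈ 5,310 people

A = (44000 − 4380)/4380 = 9.04566
P(5) = 44000 / (1 + 9.04566·e^(−0.0434·5)) = 44000 / (1 + 9.04566·0.80493)
= 44000 / 8.28112 ≈ 5313.29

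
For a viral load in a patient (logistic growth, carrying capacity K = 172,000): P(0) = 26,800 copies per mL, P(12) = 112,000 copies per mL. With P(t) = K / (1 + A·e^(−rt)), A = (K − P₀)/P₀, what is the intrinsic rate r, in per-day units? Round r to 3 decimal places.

r ≈ 0.193 per day

A = (172000 − 26800)/26800 = 5.41791
112000 = 172000/(1 + 5.41791·e^(−r·12)) → e^(−12r) = (1.53571 − 1)/5.41791 = 0.098878
r = −ln(0.098878)/12 = 2.31386/12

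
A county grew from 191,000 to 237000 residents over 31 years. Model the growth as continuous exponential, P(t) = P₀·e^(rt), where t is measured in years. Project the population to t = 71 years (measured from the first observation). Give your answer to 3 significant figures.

≈ 313,000 residents

r = ln(237000/191000) / 31 ≈ 0.006961 per year
P(71) = 191000 · e^(0.006961·71) = 191000 · 1.63922 ≈ 313091.23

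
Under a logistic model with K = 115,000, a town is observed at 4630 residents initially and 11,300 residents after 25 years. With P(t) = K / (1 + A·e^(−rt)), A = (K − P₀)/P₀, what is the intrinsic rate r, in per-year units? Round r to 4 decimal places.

r ≈ 0.0382 per year

A = (115000 − 4630)/4630 = 23.83801
11300 = 115000/(1 + 23.83801·e^(−r·25)) → e^(−25r) = (10.17699 − 1)/23.83801 = 0.384973
r = −ln(0.384973)/25 = 0.95458/25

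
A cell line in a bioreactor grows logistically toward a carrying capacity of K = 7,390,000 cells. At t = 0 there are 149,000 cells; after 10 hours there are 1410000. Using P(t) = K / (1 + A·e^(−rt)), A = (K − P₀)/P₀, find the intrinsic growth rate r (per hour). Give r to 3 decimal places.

r ≈ 0.244 per hour

A = (7390000 − 149000)/149000 = 48.59732
1410000 = 7390000/(1 + 48.59732·e^(−r·10)) → e^(−10r) = (5.24113 − 1)/48.59732 = 0.087271
r = −ln(0.087271)/10 = 2.43874/10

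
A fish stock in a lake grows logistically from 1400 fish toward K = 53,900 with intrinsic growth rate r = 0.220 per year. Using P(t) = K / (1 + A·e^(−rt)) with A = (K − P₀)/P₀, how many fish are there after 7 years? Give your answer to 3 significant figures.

A = (53900 − 1400)/1400 = 37.5
P(7) = 53900 / (1 + 37.5·e^(−0.22·7)) = 53900 / (1 + 37.5·0.214381)
= 53900 / 9.03929 ≈ 5962.86

≈ 5,960 fish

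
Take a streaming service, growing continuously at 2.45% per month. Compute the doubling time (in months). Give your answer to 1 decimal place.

doubling time = ln(2) / |r| = 0.69315 / 0.0245

doubling time ≈ 28.3 months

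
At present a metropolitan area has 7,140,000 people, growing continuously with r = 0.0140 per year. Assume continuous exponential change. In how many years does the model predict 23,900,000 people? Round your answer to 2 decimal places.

23900000 = 7140000 · e^(0.014·t)
t = ln(23900000/7140000) / 0.014 = ln(3.34734) / 0.014 = 1.20817 / 0.014

t ≈ 86.30 years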